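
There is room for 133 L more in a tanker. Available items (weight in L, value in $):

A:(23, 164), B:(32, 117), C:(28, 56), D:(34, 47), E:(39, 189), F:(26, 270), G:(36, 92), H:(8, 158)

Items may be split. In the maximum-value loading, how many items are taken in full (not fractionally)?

5

Greedy by value/weight ratio, highest first.
Order: H (158/8=19.75) > F (270/26=10.38) > A (164/23=7.13) > E (189/39=4.85) > B (117/32=3.66) > G (92/36=2.56) > C (56/28=2.00) > D (47/34=1.38)
Fill: take H (8 @ 158) → take F (26 @ 270) → take A (23 @ 164) → take E (39 @ 189) → take B (32 @ 117) → take 5/36 of G → 12.78; 133/133 used.
5 item(s) taken whole; one partial (take 5/36 of G).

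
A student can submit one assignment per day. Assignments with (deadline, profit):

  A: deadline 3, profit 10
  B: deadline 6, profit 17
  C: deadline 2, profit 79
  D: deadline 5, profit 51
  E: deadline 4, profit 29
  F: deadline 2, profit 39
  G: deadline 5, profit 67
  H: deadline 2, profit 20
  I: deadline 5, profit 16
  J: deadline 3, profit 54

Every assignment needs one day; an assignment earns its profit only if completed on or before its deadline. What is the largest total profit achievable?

Take jobs in profit order; each goes to the latest open slot no later than its deadline.
Profit order: C=79 G=67 J=54 D=51 F=39 E=29 H=20 B=17 I=16 A=10
Assign: C→slot 2, G→slot 5, J→slot 3, D→slot 4, F→slot 1, E skipped, H skipped, B→slot 6, I skipped, A skipped.
Slots: [1:F] [2:C] [3:J] [4:D] [5:G] [6:B]
Profit = 39 + 79 + 54 + 51 + 67 + 17 = 307

307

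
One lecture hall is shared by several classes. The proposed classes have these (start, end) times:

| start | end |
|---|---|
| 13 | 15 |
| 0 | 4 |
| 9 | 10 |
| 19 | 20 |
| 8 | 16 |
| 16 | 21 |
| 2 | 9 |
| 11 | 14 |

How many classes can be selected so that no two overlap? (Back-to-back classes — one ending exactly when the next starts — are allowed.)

Sorted by end: (0,4)  (2,9)  (9,10)  (11,14)  (13,15)  (8,16)  (19,20)  (16,21)
take (0,4); skip (2,9); take (9,10); take (11,14); take (19,20); skip (16,21).
Selected 4 classes.

4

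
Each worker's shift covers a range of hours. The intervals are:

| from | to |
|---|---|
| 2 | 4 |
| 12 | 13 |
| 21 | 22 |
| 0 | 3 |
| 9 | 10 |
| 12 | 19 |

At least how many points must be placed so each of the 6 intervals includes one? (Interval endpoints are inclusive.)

4

Process intervals by earliest right end; each time one isn't hit yet, stab at its right endpoint.
By right end: [0,3]  [2,4]  [9,10]  [12,13]  [12,19]  [21,22]
[0,3] uncovered → point at 3; [9,10] uncovered → point at 10; [12,13] uncovered → point at 13; [21,22] uncovered → point at 22.
Points: 3, 10, 13, 22 (4 total).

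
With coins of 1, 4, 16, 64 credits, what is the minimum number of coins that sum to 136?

4

136 = 2×64 + 2×4
Total coins = 2 + 2 = 4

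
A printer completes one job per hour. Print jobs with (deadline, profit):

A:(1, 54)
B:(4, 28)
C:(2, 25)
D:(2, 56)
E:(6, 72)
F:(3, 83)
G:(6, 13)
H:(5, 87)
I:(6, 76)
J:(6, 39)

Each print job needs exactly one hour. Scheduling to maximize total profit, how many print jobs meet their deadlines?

6

Take jobs in profit order; each goes to the latest open slot no later than its deadline.
Profit order: H=87 F=83 I=76 E=72 D=56 A=54 J=39 B=28 C=25 G=13
Assign: H→slot 5, F→slot 3, I→slot 6, E→slot 4, D→slot 2, A→slot 1, J skipped, B skipped, C skipped, G skipped.
Slots: [1:A] [2:D] [3:F] [4:E] [5:H] [6:I]
6 of 10 scheduled.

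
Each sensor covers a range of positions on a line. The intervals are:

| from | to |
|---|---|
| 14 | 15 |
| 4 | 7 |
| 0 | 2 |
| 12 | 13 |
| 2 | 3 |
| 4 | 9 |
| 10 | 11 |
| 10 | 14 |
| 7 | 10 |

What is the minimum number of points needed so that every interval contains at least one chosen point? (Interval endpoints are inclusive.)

Sort by right endpoint; whenever an interval is uncovered, place a point at its right end.
Sorted: [0,2] [2,3] [4,7] [4,9] [7,10] [10,11] [12,13] [10,14] [14,15]
{[0,2],[2,3]} hit by 2; {[4,7],[4,9],[7,10]} hit by 7; {[10,11]} hit by 11; {[12,13],[10,14]} hit by 13; {[14,15]} hit by 15.
Points: 2, 7, 11, 13, 15 (5 total).

5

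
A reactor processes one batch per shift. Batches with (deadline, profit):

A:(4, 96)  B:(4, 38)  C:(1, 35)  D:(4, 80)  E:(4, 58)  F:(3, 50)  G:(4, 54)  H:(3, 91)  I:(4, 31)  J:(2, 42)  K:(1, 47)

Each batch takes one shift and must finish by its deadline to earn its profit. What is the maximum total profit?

325

Take jobs in profit order; each goes to the latest open slot no later than its deadline.
By profit: A(d4,96), H(d3,91), D(d4,80), E(d4,58), G(d4,54), F(d3,50), K(d1,47), J(d2,42), B(d4,38), C(d1,35), I(d4,31)
A→slot 4; H→slot 3; D→slot 2; E→slot 1; G skipped; F skipped; K skipped; J skipped; B skipped; C skipped; I skipped.
Profit = 58 + 80 + 91 + 96 = 325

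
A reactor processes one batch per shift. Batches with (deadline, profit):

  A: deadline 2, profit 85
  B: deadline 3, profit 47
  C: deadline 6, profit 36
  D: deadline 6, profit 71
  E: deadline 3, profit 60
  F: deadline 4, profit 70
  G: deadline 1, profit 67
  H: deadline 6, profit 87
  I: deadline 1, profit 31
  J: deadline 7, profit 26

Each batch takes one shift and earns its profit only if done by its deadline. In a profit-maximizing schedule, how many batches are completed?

7

By profit: H(d6,87), A(d2,85), D(d6,71), F(d4,70), G(d1,67), E(d3,60), B(d3,47), C(d6,36), I(d1,31), J(d7,26)
H→slot 6; A→slot 2; D→slot 5; F→slot 4; G→slot 1; E→slot 3; B skipped; C skipped; I skipped; J→slot 7.
7 of 10 scheduled.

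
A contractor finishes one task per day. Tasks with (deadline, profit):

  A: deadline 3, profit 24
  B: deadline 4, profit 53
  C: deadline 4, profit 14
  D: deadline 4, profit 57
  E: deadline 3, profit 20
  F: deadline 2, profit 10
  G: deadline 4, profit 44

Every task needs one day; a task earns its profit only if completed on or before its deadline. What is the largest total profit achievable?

Take jobs in profit order; each goes to the latest open slot no later than its deadline.
By profit: D(d4,57), B(d4,53), G(d4,44), A(d3,24), E(d3,20), C(d4,14), F(d2,10)
D→slot 4; B→slot 3; G→slot 2; A→slot 1; E skipped; C skipped; F skipped.
Profit = 24 + 44 + 53 + 57 = 178

178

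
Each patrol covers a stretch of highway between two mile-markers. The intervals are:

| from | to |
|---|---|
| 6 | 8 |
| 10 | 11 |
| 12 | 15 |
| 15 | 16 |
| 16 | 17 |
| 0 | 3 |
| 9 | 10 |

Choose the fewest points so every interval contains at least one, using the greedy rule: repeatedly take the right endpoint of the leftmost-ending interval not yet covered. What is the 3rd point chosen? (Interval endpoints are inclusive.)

Sorted: [0,3] [6,8] [9,10] [10,11] [12,15] [15,16] [16,17]
{[0,3]} hit by 3; {[6,8]} hit by 8; {[9,10],[10,11]} hit by 10; {[12,15],[15,16]} hit by 15; {[16,17]} hit by 17.
Points: 3, 8, 10, 15, 17 (5 total).

10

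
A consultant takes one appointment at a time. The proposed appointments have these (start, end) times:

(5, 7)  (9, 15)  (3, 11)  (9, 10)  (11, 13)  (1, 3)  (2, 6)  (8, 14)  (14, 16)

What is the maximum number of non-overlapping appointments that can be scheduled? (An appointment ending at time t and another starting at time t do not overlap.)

5

Order by finish time; keep every interval that doesn't clash with the previous kept one.
By end time: (1,3), (2,6), (5,7), (9,10), (3,11), (11,13), (8,14), (9,15), (14,16).
Pick (1,3); next start ≥ 3 → (5,7); next start ≥ 7 → (9,10); next start ≥ 10 → (11,13); next start ≥ 13 → (14,16).
Selected 5 appointments.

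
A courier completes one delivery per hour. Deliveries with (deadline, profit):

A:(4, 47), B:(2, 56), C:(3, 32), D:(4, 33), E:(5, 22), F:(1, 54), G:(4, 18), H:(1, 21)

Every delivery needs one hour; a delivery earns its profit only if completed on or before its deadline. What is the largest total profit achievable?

212

By profit: B(d2,56), F(d1,54), A(d4,47), D(d4,33), C(d3,32), E(d5,22), H(d1,21), G(d4,18)
B→slot 2; F→slot 1; A→slot 4; D→slot 3; C skipped; E→slot 5; H skipped; G skipped.
Profit = 54 + 56 + 33 + 47 + 22 = 212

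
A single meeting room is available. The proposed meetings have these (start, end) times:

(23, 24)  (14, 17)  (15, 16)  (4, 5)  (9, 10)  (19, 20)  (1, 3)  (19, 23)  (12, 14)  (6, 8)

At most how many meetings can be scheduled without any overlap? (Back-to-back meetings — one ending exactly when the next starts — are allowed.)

Order by finish time; keep every interval that doesn't clash with the previous kept one.
By end time: (1,3), (4,5), (6,8), (9,10), (12,14), (15,16), (14,17), (19,20), (19,23), (23,24).
Pick (1,3); next start ≥ 3 → (4,5); next start ≥ 5 → (6,8); next start ≥ 8 → (9,10); next start ≥ 10 → (12,14); next start ≥ 14 → (15,16); next start ≥ 16 → (19,20); next start ≥ 20 → (23,24).
Selected 8 meetings.

8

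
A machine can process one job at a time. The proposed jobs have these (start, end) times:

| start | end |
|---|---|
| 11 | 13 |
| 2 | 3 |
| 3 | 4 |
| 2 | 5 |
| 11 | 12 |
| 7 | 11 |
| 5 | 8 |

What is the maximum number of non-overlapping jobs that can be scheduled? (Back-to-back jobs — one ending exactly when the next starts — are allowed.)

By end time: (2,3), (3,4), (2,5), (5,8), (7,11), (11,12), (11,13).
Pick (2,3); next start ≥ 3 → (3,4); next start ≥ 4 → (5,8); next start ≥ 8 → (11,12).
Selected 4 jobs.

4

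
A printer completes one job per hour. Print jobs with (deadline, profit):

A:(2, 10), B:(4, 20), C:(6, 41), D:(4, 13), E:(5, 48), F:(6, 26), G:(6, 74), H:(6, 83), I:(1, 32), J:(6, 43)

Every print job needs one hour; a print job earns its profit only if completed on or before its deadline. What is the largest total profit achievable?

321

Sort by profit descending; place each in the latest free slot ≤ its deadline.
Profit order: H=83 G=74 E=48 J=43 C=41 I=32 F=26 B=20 D=13 A=10
Assign: H→slot 6, G→slot 5, E→slot 4, J→slot 3, C→slot 2, I→slot 1, F skipped, B skipped, D skipped, A skipped.
Slots: [1:I] [2:C] [3:J] [4:E] [5:G] [6:H]
Profit = 32 + 41 + 43 + 48 + 74 + 83 = 321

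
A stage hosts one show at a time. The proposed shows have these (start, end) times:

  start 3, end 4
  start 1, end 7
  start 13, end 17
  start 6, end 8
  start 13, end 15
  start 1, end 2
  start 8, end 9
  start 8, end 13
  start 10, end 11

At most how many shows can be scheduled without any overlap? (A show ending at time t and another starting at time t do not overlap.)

6

Order by finish time; keep every interval that doesn't clash with the previous kept one.
By end time: (1,2), (3,4), (1,7), (6,8), (8,9), (10,11), (8,13), (13,15), (13,17).
Pick (1,2); next start ≥ 2 → (3,4); next start ≥ 4 → (6,8); next start ≥ 8 → (8,9); next start ≥ 9 → (10,11); next start ≥ 11 → (13,15).
Selected 6 shows.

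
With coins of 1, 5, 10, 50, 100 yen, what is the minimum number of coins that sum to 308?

7

Greedy: take as many of the largest coin as possible, then repeat with the remainder.
308 − 3×100→8 − 1×5→3 − 3×1→0
Total coins = 3 + 1 + 3 = 7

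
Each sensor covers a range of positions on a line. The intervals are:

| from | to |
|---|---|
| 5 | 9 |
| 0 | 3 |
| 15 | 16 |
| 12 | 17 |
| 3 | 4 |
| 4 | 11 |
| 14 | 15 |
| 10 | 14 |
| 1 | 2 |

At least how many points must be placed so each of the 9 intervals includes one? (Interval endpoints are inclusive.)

5

Sorted: [1,2] [0,3] [3,4] [5,9] [4,11] [10,14] [14,15] [15,16] [12,17]
{[1,2],[0,3]} hit by 2; {[3,4]} hit by 4; {[5,9],[4,11]} hit by 9; {[10,14],[14,15]} hit by 14; {[15,16],[12,17]} hit by 16.
Points: 2, 4, 9, 14, 16 (5 total).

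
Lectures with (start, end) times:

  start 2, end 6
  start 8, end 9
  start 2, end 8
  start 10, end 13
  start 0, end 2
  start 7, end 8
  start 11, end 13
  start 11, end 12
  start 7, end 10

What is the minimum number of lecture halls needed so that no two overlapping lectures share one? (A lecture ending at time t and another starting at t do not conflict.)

Events (time:±→running): 0:+→1 2:-→0 2:+→1 2:+→2 6:-→1 7:+→2 7:+→3 … peak 3.

3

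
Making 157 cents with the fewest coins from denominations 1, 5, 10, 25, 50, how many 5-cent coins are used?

1

Greedy: take as many of the largest coin as possible, then repeat with the remainder.
157 − 3×50→7 − 1×5→2 − 2×1→0
Count of 5: 1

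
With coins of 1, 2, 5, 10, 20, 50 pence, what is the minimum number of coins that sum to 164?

6

Use the largest denomination that fits, subtract, and repeat.
164 = 3×50 + 1×10 + 2×2
Total coins = 3 + 1 + 2 = 6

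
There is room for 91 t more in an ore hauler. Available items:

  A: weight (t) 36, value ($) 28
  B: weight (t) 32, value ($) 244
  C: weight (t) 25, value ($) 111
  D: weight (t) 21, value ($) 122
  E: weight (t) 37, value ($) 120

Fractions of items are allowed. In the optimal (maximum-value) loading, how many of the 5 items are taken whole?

3

Sort by value per unit weight and fill in that order.
Ratios (sorted): B 7.62, D 5.81, C 4.44, E 3.24, A 0.78
take B (32 @ 244); take D (21 @ 122); take C (25 @ 111); take 13/37 of E → 42.16. Capacity used 91/91.
3 item(s) taken whole; one partial (take 13/37 of E).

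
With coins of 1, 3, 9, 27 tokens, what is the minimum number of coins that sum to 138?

Greedy: take as many of the largest coin as possible, then repeat with the remainder.
138 − 5×27→3 − 1×3→0
Total coins = 5 + 1 = 6

6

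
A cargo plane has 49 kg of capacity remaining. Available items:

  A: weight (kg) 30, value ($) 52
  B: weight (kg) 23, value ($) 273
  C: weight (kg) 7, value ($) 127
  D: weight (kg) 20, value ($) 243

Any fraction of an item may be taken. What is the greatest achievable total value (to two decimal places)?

631.13

Ratios (sorted): C 18.14, D 12.15, B 11.87, A 1.73
take C (7 @ 127); take D (20 @ 243); take 22/23 of B → 261.13. Capacity used 49/49.
Total value = 631.13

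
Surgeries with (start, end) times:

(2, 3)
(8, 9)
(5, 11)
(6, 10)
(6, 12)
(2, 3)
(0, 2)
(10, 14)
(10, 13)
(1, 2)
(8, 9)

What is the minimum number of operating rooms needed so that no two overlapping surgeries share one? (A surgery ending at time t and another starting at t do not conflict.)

Count concurrent intervals with a sweep; the peak is the room count.
starts: [0, 1, 2, 2, 5, 6, 6, 8, 8, 10, 10]
ends:   [2, 2, 3, 3, 9, 9, 10, 11, 12, 13, 14]
s0→1 s1→2 e2→1 e2→0 s2→1 s2→2 e3→1 e3→0 s5→1 s6→2 s6→3 s8→4 s8→5  — peak 5.

5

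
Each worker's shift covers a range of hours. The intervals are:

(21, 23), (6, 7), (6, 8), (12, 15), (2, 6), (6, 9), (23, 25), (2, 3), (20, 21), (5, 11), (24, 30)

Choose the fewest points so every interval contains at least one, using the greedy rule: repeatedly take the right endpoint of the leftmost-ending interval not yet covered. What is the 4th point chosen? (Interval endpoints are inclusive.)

21

By right end: [2,3]  [2,6]  [6,7]  [6,8]  [6,9]  [5,11]  [12,15]  [20,21]  [21,23]  [23,25]  [24,30]
[2,3] uncovered → point at 3; [6,7] uncovered → point at 7; [12,15] uncovered → point at 15; [20,21] uncovered → point at 21; [23,25] uncovered → point at 25.
Points: 3, 7, 15, 21, 25 (5 total).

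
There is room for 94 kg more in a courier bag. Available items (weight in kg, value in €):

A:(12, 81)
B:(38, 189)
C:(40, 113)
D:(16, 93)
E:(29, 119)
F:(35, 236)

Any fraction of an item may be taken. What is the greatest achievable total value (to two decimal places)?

564.18

Sort by value per unit weight and fill in that order.
Order: A (81/12=6.75) > F (236/35=6.74) > D (93/16=5.81) > B (189/38=4.97) > E (119/29=4.10) > C (113/40=2.83)
Fill: take A (12 @ 81) → take F (35 @ 236) → take D (16 @ 93) → take 31/38 of B → 154.18; 94/94 used.
Total value = 564.18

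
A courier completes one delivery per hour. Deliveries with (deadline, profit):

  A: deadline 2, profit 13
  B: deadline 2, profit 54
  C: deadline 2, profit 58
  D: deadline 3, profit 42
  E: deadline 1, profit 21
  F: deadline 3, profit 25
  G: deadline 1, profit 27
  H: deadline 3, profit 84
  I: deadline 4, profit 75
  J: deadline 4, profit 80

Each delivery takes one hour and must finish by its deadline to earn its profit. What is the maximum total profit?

297

Take jobs in profit order; each goes to the latest open slot no later than its deadline.
Profit order: H=84 J=80 I=75 C=58 B=54 D=42 G=27 F=25 E=21 A=13
Assign: H→slot 3, J→slot 4, I→slot 2, C→slot 1, B skipped, D skipped, G skipped, F skipped, E skipped, A skipped.
Slots: [1:C] [2:I] [3:H] [4:J]
Profit = 58 + 75 + 84 + 80 = 297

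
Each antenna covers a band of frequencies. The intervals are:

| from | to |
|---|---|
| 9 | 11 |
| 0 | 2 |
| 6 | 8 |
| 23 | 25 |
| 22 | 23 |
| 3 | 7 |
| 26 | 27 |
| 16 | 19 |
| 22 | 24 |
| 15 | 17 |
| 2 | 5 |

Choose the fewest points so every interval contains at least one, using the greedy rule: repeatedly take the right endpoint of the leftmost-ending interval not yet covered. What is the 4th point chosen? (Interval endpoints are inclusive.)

17

Process intervals by earliest right end; each time one isn't hit yet, stab at its right endpoint.
Sorted: [0,2] [2,5] [3,7] [6,8] [9,11] [15,17] [16,19] [22,23] [22,24] [23,25] [26,27]
{[0,2],[2,5]} hit by 2; {[3,7],[6,8]} hit by 7; {[9,11]} hit by 11; {[15,17],[16,19]} hit by 17; {[22,23],[22,24],[23,25]} hit by 23; {[26,27]} hit by 27.
Points: 2, 7, 11, 17, 23, 27 (6 total).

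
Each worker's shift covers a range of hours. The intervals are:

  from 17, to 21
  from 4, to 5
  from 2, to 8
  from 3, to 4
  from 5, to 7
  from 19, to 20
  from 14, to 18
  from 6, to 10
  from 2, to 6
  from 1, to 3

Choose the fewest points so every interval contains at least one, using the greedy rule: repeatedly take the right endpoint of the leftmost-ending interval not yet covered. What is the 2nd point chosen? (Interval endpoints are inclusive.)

Process intervals by earliest right end; each time one isn't hit yet, stab at its right endpoint.
By right end: [1,3]  [3,4]  [4,5]  [2,6]  [5,7]  [2,8]  [6,10]  [14,18]  [19,20]  [17,21]
[1,3] uncovered → point at 3; [4,5] uncovered → point at 5; [6,10] uncovered → point at 10; [14,18] uncovered → point at 18; [19,20] uncovered → point at 20.
Points: 3, 5, 10, 18, 20 (5 total).

5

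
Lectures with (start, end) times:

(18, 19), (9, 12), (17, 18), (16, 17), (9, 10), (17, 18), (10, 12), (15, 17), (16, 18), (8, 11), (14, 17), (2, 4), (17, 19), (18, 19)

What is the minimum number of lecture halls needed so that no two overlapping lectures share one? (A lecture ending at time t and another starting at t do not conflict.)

4

Count concurrent intervals with a sweep; the peak is the room count.
Events (time:±→running): 2:+→1 4:-→0 8:+→1 9:+→2 9:+→3 10:-→2 10:+→3 11:-→2 12:-→1 12:-→0 14:+→1 15:+→2 16:+→3 16:+→4 … peak 4.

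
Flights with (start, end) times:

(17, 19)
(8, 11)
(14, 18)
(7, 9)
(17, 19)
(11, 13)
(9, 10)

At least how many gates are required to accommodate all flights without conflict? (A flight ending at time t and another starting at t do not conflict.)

3

Events (time:±→running): 7:+→1 8:+→2 9:-→1 9:+→2 10:-→1 11:-→0 11:+→1 13:-→0 14:+→1 17:+→2 17:+→3 … peak 3.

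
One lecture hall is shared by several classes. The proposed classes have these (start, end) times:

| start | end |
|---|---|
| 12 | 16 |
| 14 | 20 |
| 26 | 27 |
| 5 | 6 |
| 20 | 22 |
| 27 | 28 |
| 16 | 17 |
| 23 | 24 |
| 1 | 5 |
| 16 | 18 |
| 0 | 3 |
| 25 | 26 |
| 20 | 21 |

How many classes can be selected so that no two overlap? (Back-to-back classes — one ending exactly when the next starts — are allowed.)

9

Sorted by end: (0,3)  (1,5)  (5,6)  (12,16)  (16,17)  (16,18)  (14,20)  (20,21)  (20,22)  (23,24)  (25,26)  (26,27)  (27,28)
take (0,3); take (5,6); take (12,16); take (16,17); take (20,21); take (23,24); take (25,26); take (26,27); take (27,28).
Selected 9 classes.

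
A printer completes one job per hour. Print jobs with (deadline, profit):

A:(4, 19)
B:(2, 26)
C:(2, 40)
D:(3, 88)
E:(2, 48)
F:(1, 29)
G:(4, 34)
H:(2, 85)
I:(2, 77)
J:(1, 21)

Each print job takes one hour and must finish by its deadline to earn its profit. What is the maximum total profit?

284

By profit: D(d3,88), H(d2,85), I(d2,77), E(d2,48), C(d2,40), G(d4,34), F(d1,29), B(d2,26), J(d1,21), A(d4,19)
D→slot 3; H→slot 2; I→slot 1; E skipped; C skipped; G→slot 4; F skipped; B skipped; J skipped; A skipped.
Profit = 77 + 85 + 88 + 34 = 284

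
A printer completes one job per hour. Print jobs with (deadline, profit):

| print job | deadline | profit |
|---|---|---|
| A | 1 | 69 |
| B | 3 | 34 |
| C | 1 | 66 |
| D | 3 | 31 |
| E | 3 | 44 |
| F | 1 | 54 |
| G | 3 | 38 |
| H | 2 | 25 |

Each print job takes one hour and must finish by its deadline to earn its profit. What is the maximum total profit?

By profit: A(d1,69), C(d1,66), F(d1,54), E(d3,44), G(d3,38), B(d3,34), D(d3,31), H(d2,25)
A→slot 1; C skipped; F skipped; E→slot 3; G→slot 2; B skipped; D skipped; H skipped.
Profit = 69 + 38 + 44 = 151

151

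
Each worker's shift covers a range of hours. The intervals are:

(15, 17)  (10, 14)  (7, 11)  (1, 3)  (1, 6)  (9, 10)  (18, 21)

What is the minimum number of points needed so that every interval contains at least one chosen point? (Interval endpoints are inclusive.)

4

By right end: [1,3]  [1,6]  [9,10]  [7,11]  [10,14]  [15,17]  [18,21]
[1,3] uncovered → point at 3; [9,10] uncovered → point at 10; [15,17] uncovered → point at 17; [18,21] uncovered → point at 21.
Points: 3, 10, 17, 21 (4 total).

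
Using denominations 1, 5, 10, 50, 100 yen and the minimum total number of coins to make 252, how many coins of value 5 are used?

0

Use the largest denomination that fits, subtract, and repeat.
252 − 2×100→52 − 1×50→2 − 2×1→0
Count of 5: 0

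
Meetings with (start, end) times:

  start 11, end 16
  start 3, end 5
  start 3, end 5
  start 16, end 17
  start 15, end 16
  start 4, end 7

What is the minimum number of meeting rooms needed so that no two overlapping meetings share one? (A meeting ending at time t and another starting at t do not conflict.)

3

Events (time:±→running): 3:+→1 3:+→2 4:+→3 … peak 3.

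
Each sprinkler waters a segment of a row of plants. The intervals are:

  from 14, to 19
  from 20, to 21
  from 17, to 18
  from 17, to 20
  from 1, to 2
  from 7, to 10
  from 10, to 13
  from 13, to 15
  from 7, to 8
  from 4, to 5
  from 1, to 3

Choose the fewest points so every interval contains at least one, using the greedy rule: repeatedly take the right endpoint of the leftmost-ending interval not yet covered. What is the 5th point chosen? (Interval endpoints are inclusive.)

Sort by right endpoint; whenever an interval is uncovered, place a point at its right end.
By right end: [1,2]  [1,3]  [4,5]  [7,8]  [7,10]  [10,13]  [13,15]  [17,18]  [14,19]  [17,20]  [20,21]
[1,2] uncovered → point at 2; [4,5] uncovered → point at 5; [7,8] uncovered → point at 8; [10,13] uncovered → point at 13; [17,18] uncovered → point at 18; [20,21] uncovered → point at 21.
Points: 2, 5, 8, 13, 18, 21 (6 total).

18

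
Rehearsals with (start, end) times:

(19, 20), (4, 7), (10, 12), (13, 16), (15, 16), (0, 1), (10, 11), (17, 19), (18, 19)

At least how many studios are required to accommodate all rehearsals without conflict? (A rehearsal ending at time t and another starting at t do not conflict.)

starts: [0, 4, 10, 10, 13, 15, 17, 18, 19]
ends:   [1, 7, 11, 12, 16, 16, 19, 19, 20]
s0→1 e1→0 s4→1 e7→0 s10→1 s10→2  — peak 2.

2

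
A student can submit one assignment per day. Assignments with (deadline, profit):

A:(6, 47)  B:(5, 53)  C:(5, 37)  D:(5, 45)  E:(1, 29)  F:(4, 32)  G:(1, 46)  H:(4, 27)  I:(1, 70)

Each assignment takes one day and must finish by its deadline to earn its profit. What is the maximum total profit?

Take jobs in profit order; each goes to the latest open slot no later than its deadline.
By profit: I(d1,70), B(d5,53), A(d6,47), G(d1,46), D(d5,45), C(d5,37), F(d4,32), E(d1,29), H(d4,27)
I→slot 1; B→slot 5; A→slot 6; G skipped; D→slot 4; C→slot 3; F→slot 2; E skipped; H skipped.
Profit = 70 + 32 + 37 + 45 + 53 + 47 = 284

284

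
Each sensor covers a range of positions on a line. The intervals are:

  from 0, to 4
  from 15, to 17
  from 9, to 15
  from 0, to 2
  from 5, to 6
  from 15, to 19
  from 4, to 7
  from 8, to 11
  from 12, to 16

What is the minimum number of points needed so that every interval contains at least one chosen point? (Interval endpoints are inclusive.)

Sort by right endpoint; whenever an interval is uncovered, place a point at its right end.
By right end: [0,2]  [0,4]  [5,6]  [4,7]  [8,11]  [9,15]  [12,16]  [15,17]  [15,19]
[0,2] uncovered → point at 2; [5,6] uncovered → point at 6; [8,11] uncovered → point at 11; [12,16] uncovered → point at 16.
Points: 2, 6, 11, 16 (4 total).

4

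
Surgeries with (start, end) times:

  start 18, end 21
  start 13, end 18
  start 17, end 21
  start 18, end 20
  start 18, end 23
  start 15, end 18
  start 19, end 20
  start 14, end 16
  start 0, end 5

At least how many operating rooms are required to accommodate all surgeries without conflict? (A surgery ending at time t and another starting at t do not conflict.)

starts: [0, 13, 14, 15, 17, 18, 18, 18, 19]
ends:   [5, 16, 18, 18, 20, 20, 21, 21, 23]
s0→1 e5→0 s13→1 s14→2 s15→3 e16→2 s17→3 e18→2 e18→1 s18→2 s18→3 s18→4 s19→5  — peak 5.

5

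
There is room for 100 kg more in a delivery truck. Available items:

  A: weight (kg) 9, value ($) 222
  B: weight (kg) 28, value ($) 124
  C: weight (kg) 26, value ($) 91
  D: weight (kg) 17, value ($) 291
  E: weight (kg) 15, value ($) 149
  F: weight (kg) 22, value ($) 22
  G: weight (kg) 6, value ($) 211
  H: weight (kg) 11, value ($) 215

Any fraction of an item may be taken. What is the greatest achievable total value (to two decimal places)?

Greedy by value/weight ratio, highest first.
Order: G (211/6=35.17) > A (222/9=24.67) > H (215/11=19.55) > D (291/17=17.12) > E (149/15=9.93) > B (124/28=4.43) > C (91/26=3.50) > F (22/22=1.00)
Fill: take G (6 @ 211) → take A (9 @ 222) → take H (11 @ 215) → take D (17 @ 291) → take E (15 @ 149) → take B (28 @ 124) → take 14/26 of C → 49.00; 100/100 used.
Total value = 1261.00

1261.00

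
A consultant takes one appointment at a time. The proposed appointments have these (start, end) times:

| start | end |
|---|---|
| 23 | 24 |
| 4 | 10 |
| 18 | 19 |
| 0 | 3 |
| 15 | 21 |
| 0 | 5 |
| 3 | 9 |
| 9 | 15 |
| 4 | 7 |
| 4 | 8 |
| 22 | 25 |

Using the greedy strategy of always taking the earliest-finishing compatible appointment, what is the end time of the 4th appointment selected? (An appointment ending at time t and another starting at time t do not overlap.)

Greedy by earliest finish: after sorting by end time, pick each interval compatible with the last pick.
By end time: (0,3), (0,5), (4,7), (4,8), (3,9), (4,10), (9,15), (18,19), (15,21), (23,24), (22,25).
Pick (0,3); next start ≥ 3 → (4,7); next start ≥ 7 → (9,15); next start ≥ 15 → (18,19); next start ≥ 19 → (23,24).
Selected: (0,3) (4,7) (9,15) (18,19) (23,24)

19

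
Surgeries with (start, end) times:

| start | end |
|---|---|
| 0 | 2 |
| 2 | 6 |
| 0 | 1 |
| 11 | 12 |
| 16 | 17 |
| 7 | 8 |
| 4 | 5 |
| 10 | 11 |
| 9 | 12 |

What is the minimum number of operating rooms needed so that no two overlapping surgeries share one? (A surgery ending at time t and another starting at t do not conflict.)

2

starts: [0, 0, 2, 4, 7, 9, 10, 11, 16]
ends:   [1, 2, 5, 6, 8, 11, 12, 12, 17]
s0→1 s0→2  — peak 2.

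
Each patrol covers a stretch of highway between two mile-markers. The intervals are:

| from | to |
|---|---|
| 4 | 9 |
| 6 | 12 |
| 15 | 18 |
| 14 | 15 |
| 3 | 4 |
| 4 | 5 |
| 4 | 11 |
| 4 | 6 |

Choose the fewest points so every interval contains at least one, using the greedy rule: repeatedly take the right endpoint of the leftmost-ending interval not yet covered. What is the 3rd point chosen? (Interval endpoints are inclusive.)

15

Sort by right endpoint; whenever an interval is uncovered, place a point at its right end.
By right end: [3,4]  [4,5]  [4,6]  [4,9]  [4,11]  [6,12]  [14,15]  [15,18]
[3,4] uncovered → point at 4; [6,12] uncovered → point at 12; [14,15] uncovered → point at 15.
Points: 4, 12, 15 (3 total).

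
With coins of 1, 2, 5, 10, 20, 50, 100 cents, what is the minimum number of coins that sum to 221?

Greedy: take as many of the largest coin as possible, then repeat with the remainder.
221 − 2×100→21 − 1×20→1 − 1×1→0
Total coins = 2 + 1 + 1 = 4

4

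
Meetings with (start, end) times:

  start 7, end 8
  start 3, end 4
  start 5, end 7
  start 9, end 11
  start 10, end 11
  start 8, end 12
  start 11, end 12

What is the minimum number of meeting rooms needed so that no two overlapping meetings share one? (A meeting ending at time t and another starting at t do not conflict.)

The answer is the maximum number of intervals overlapping at any instant.
Events (time:±→running): 3:+→1 4:-→0 5:+→1 7:-→0 7:+→1 8:-→0 8:+→1 9:+→2 10:+→3 … peak 3.

3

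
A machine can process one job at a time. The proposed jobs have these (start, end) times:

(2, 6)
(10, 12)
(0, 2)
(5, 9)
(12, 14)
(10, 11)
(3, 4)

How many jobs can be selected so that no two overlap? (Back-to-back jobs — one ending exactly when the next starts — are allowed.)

Sort by end time and greedily take each interval whose start is ≥ the last chosen end.
By end time: (0,2), (3,4), (2,6), (5,9), (10,11), (10,12), (12,14).
Pick (0,2); next start ≥ 2 → (3,4); next start ≥ 4 → (5,9); next start ≥ 9 → (10,11); next start ≥ 11 → (12,14).
Selected 5 jobs.

5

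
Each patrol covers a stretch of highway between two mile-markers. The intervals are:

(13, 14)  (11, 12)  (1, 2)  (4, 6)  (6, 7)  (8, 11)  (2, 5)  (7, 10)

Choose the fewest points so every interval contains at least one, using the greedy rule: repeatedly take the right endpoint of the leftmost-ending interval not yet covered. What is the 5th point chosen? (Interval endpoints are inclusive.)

Sorted: [1,2] [2,5] [4,6] [6,7] [7,10] [8,11] [11,12] [13,14]
{[1,2],[2,5]} hit by 2; {[4,6],[6,7]} hit by 6; {[7,10],[8,11]} hit by 10; {[11,12]} hit by 12; {[13,14]} hit by 14.
Points: 2, 6, 10, 12, 14 (5 total).

14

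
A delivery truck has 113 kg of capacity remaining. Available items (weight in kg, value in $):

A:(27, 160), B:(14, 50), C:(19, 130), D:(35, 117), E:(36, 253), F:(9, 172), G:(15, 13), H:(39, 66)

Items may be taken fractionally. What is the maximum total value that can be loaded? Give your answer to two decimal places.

Greedy by value/weight ratio, highest first.
Order: F (172/9=19.11) > E (253/36=7.03) > C (130/19=6.84) > A (160/27=5.93) > B (50/14=3.57) > D (117/35=3.34) > H (66/39=1.69) > G (13/15=0.87)
Fill: take F (9 @ 172) → take E (36 @ 253) → take C (19 @ 130) → take A (27 @ 160) → take B (14 @ 50) → take 8/35 of D → 26.74; 113/113 used.
Total value = 791.74

791.74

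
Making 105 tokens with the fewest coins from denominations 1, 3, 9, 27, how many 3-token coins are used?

105 − 3×27→24 − 2×9→6 − 2×3→0
Count of 3: 2

2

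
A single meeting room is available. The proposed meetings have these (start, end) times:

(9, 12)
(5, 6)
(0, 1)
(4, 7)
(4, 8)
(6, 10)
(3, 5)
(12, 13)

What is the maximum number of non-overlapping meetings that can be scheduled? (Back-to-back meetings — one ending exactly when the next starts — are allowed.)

Order by finish time; keep every interval that doesn't clash with the previous kept one.
Sorted by end: (0,1)  (3,5)  (5,6)  (4,7)  (4,8)  (6,10)  (9,12)  (12,13)
take (0,1); take (3,5); take (5,6); skip (4,8); take (6,10); take (12,13).
Selected 5 meetings.

5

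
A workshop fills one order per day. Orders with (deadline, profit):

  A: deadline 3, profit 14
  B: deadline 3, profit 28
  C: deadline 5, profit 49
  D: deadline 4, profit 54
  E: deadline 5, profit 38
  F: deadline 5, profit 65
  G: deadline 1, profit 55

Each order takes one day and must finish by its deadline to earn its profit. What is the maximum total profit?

261

Profit order: F=65 G=55 D=54 C=49 E=38 B=28 A=14
Assign: F→slot 5, G→slot 1, D→slot 4, C→slot 3, E→slot 2, B skipped, A skipped.
Slots: [1:G] [2:E] [3:C] [4:D] [5:F]
Profit = 55 + 38 + 49 + 54 + 65 = 261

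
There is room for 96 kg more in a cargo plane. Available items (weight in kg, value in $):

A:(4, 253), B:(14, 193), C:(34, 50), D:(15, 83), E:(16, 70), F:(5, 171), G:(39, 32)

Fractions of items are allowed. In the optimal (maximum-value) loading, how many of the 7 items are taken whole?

6

Greedy by value/weight ratio, highest first.
Order: A (253/4=63.25) > F (171/5=34.20) > B (193/14=13.79) > D (83/15=5.53) > E (70/16=4.38) > C (50/34=1.47) > G (32/39=0.82)
Fill: take A (4 @ 253) → take F (5 @ 171) → take B (14 @ 193) → take D (15 @ 83) → take E (16 @ 70) → take C (34 @ 50) → take 8/39 of G → 6.56; 96/96 used.
6 item(s) taken whole; one partial (take 8/39 of G).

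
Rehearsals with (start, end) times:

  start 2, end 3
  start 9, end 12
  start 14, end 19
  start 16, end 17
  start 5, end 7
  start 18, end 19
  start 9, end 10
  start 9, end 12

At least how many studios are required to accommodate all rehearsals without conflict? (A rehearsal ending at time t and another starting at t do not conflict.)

3

Count concurrent intervals with a sweep; the peak is the room count.
Events (time:±→running): 2:+→1 3:-→0 5:+→1 7:-→0 9:+→1 9:+→2 9:+→3 … peak 3.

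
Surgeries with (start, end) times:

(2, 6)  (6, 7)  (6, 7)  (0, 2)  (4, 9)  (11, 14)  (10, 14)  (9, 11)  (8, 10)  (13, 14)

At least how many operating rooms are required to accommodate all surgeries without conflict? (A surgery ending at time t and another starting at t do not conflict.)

3

Count concurrent intervals with a sweep; the peak is the room count.
Events (time:±→running): 0:+→1 2:-→0 2:+→1 4:+→2 6:-→1 6:+→2 6:+→3 … peak 3.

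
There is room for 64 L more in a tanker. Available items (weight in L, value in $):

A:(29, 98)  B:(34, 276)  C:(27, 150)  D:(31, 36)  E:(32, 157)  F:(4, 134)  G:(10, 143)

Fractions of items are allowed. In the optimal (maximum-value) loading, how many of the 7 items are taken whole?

Order: F (134/4=33.50) > G (143/10=14.30) > B (276/34=8.12) > C (150/27=5.56) > E (157/32=4.91) > A (98/29=3.38) > D (36/31=1.16)
Fill: take F (4 @ 134) → take G (10 @ 143) → take B (34 @ 276) → take 16/27 of C → 88.89; 64/64 used.
3 item(s) taken whole; one partial (take 16/27 of C).

3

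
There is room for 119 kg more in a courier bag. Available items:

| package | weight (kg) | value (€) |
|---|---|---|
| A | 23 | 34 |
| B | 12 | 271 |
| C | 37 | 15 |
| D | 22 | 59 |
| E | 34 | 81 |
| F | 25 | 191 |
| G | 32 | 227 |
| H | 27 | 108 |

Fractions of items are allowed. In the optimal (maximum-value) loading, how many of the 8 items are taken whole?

Ratios (sorted): B 22.58, F 7.64, G 7.09, H 4.00, D 2.68, E 2.38, A 1.48, C 0.41
take B (12 @ 271); take F (25 @ 191); take G (32 @ 227); take H (27 @ 108); take D (22 @ 59); take 1/34 of E → 2.38. Capacity used 119/119.
5 item(s) taken whole; one partial (take 1/34 of E).

5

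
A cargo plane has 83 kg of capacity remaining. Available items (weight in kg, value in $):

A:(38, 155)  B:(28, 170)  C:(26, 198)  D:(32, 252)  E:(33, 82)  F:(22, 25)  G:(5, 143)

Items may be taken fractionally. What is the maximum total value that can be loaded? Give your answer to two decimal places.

Ratios (sorted): G 28.60, D 7.88, C 7.62, B 6.07, A 4.08, E 2.48, F 1.14
take G (5 @ 143); take D (32 @ 252); take C (26 @ 198); take 20/28 of B → 121.43. Capacity used 83/83.
Total value = 714.43

714.43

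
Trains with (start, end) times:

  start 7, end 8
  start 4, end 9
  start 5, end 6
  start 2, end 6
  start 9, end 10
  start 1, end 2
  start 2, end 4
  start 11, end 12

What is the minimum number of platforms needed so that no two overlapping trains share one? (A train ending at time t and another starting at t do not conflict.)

starts: [1, 2, 2, 4, 5, 7, 9, 11]
ends:   [2, 4, 6, 6, 8, 9, 10, 12]
s1→1 e2→0 s2→1 s2→2 e4→1 s4→2 s5→3  — peak 3.

3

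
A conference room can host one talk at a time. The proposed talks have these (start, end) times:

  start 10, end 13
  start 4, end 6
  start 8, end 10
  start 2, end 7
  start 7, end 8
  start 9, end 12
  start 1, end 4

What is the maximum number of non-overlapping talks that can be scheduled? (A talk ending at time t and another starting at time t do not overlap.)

5

Greedy by earliest finish: after sorting by end time, pick each interval compatible with the last pick.
Sorted by end: (1,4)  (4,6)  (2,7)  (7,8)  (8,10)  (9,12)  (10,13)
take (1,4); take (4,6); take (7,8); take (8,10); skip (9,12); take (10,13).
Selected 5 talks.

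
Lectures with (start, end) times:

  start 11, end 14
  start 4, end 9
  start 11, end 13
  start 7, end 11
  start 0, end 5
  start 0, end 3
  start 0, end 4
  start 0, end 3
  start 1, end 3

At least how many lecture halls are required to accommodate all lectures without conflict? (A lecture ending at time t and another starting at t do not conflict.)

5

starts: [0, 0, 0, 0, 1, 4, 7, 11, 11]
ends:   [3, 3, 3, 4, 5, 9, 11, 13, 14]
s0→1 s0→2 s0→3 s0→4 s1→5  — peak 5.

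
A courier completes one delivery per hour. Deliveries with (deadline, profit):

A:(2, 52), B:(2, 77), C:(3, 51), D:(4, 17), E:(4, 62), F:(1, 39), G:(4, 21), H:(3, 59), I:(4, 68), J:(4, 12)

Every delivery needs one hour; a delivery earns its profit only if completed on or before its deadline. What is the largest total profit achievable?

266

Profit order: B=77 I=68 E=62 H=59 A=52 C=51 F=39 G=21 D=17 J=12
Assign: B→slot 2, I→slot 4, E→slot 3, H→slot 1, A skipped, C skipped, F skipped, G skipped, D skipped, J skipped.
Slots: [1:H] [2:B] [3:E] [4:I]
Profit = 59 + 77 + 62 + 68 = 266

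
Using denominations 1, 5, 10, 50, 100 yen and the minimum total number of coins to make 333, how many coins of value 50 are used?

Use the largest denomination that fits, subtract, and repeat.
333 = 3×100 + 3×10 + 3×1
Count of 50: 0

0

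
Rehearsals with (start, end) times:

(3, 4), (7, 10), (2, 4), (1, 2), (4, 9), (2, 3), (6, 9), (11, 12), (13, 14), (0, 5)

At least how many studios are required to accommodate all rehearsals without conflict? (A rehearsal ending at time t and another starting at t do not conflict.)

Events (time:±→running): 0:+→1 1:+→2 2:-→1 2:+→2 2:+→3 … peak 3.

3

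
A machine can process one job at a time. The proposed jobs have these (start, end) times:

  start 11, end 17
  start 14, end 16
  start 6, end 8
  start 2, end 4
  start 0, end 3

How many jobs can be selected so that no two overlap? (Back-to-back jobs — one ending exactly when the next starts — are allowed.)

3

Greedy by earliest finish: after sorting by end time, pick each interval compatible with the last pick.
Sorted by end: (0,3)  (2,4)  (6,8)  (14,16)  (11,17)
take (0,3); take (6,8); take (14,16).
Selected 3 jobs.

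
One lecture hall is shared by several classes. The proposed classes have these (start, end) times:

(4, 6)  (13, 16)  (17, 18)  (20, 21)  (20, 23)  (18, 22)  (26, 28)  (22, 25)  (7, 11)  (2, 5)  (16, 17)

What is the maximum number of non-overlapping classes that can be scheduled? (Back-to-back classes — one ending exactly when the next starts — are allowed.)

8

Greedy by earliest finish: after sorting by end time, pick each interval compatible with the last pick.
Sorted by end: (2,5)  (4,6)  (7,11)  (13,16)  (16,17)  (17,18)  (20,21)  (18,22)  (20,23)  (22,25)  (26,28)
take (2,5); skip (4,6); take (7,11); take (13,16); take (16,17); take (17,18); take (20,21); skip (20,23); take (22,25); take (26,28).
Selected 8 classes.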